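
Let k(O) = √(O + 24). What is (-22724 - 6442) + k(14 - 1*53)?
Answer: -29166 + I*√15 ≈ -29166.0 + 3.873*I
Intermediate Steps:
k(O) = √(24 + O)
(-22724 - 6442) + k(14 - 1*53) = (-22724 - 6442) + √(24 + (14 - 1*53)) = -29166 + √(24 + (14 - 53)) = -29166 + √(24 - 39) = -29166 + √(-15) = -29166 + I*√15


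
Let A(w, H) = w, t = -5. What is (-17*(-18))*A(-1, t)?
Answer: -306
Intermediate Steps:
(-17*(-18))*A(-1, t) = -17*(-18)*(-1) = 306*(-1) = -306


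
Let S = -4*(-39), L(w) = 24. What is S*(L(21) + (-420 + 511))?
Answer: 17940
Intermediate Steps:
S = 156
S*(L(21) + (-420 + 511)) = 156*(24 + (-420 + 511)) = 156*(24 + 91) = 156*115 = 17940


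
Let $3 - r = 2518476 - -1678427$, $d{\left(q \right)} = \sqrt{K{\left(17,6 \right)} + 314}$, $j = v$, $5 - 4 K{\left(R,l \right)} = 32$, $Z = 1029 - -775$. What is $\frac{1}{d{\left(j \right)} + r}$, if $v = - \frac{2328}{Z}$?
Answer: $- \frac{16787600}{70455878438771} - \frac{2 \sqrt{1229}}{70455878438771} \approx -2.3827 \cdot 10^{-7}$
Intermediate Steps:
$Z = 1804$ ($Z = 1029 + 775 = 1804$)
$K{\left(R,l \right)} = - \frac{27}{4}$ ($K{\left(R,l \right)} = \frac{5}{4} - 8 = - \frac{27}{4}$)
$v = - \frac{582}{451}$ ($v = - \frac{2328}{1804} = \left(-2328\right) \frac{1}{1804} = - \frac{582}{451} \approx -1.2905$)
$j = - \frac{582}{451} \approx -1.2905$
$d{\left(q \right)} = \frac{\sqrt{1229}}{2}$ ($d{\left(q \right)} = \sqrt{- \frac{27}{4} + 314} = \sqrt{\frac{1229}{4}} = \frac{\sqrt{1229}}{2}$)
$r = -4196900$ ($r = 3 - \left(2518476 - -1678427\right) = 3 - \left(2518476 + 1678427\right) = 3 - 4196903 = -4196900$)
$\frac{1}{d{\left(j \right)} + r} = \frac{1}{\frac{\sqrt{1229}}{2} - 4196900} = \frac{1}{-4196900 + \frac{\sqrt{1229}}{2}}$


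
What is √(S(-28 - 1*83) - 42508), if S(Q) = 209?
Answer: I*√42299 ≈ 205.67*I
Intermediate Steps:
√(S(-28 - 1*83) - 42508) = √(209 - 42508) = √(-42299) = I*√42299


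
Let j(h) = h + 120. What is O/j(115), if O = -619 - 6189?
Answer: -6808/235 ≈ -28.970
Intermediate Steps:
j(h) = 120 + h
O = -6808
O/j(115) = -6808/(120 + 115) = -6808/235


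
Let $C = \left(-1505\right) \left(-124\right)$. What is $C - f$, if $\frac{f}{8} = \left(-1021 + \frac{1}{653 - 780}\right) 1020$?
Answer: $\frac{1081791620}{127} \approx 8.518 \cdot 10^{6}$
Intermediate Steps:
$C = 186620$
$f = - \frac{1058090880}{127}$ ($f = 8 \left(-1021 + \frac{1}{653 - 780}\right) 1020 = 8 \left(-1021 + \frac{1}{-127}\right) 1020 = 8 \left(-1021 - \frac{1}{127}\right) 1020 = 8 \left(\left(- \frac{129668}{127}\right) 1020\right) = 8 \left(- \frac{132261360}{127}\right) = - \frac{1058090880}{127} \approx -8.3314 \cdot 10^{6}$)
$C - f = 186620 - - \frac{1058090880}{127} = 186620 + \frac{1058090880}{127} = \frac{1081791620}{127}$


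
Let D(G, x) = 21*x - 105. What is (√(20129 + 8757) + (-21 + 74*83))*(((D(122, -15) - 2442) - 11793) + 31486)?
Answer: 103022551 + 16831*√28886 ≈ 1.0588e+8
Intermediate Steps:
D(G, x) = -105 + 21*x
(√(20129 + 8757) + (-21 + 74*83))*(((D(122, -15) - 2442) - 11793) + 31486) = (√(20129 + 8757) + (-21 + 74*83))*((((-105 + 21*(-15)) - 2442) - 11793) + 31486) = (√28886 + (-21 + 6142))*((((-105 - 315) - 2442) - 11793) + 31486) = (√28886 + 6121)*(((-420 - 2442) - 11793) + 31486) = (6121 + √28886)*((-2862 - 11793) + 31486) = (6121 + √28886)*(-14655 + 31486) = (6121 + √28886)*16831 = 103022551 + 16831*√28886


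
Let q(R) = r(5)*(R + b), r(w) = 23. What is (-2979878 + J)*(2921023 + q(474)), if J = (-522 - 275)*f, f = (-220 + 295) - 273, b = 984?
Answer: -8337972582104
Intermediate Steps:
f = -198 (f = 75 - 273 = -198)
q(R) = 22632 + 23*R (q(R) = 23*(R + 984) = 23*(984 + R) = 22632 + 23*R)
J = 157806 (J = (-522 - 275)*(-198) = -797*(-198) = 157806)
(-2979878 + J)*(2921023 + q(474)) = (-2979878 + 157806)*(2921023 + (22632 + 23*474)) = -2822072*(2921023 + (22632 + 10902)) = -2822072*(2921023 + 33534) = -2822072*2954557 = -8337972582104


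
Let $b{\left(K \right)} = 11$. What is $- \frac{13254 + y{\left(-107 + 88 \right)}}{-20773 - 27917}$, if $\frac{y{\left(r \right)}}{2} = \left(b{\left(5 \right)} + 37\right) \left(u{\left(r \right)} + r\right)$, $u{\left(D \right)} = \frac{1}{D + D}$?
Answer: $\frac{36187}{154185} \approx 0.2347$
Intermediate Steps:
$u{\left(D \right)} = \frac{1}{2 D}$
$y{\left(r \right)} = \frac{48}{r} + 96 r$ ($y{\left(r \right)} = 2 \left(11 + 37\right) \left(\frac{1}{2 r} + r\right) = 2 \cdot 48 \left(r + \frac{1}{2 r}\right) = 2 \left(\frac{24}{r} + 48 r\right) = \frac{48}{r} + 96 r$)
$- \frac{13254 + y{\left(-107 + 88 \right)}}{-20773 - 27917} = - \frac{13254 + \left(\frac{48}{-107 + 88} + 96 \left(-107 + 88\right)\right)}{-20773 - 27917} = - \frac{13254 + \left(\frac{48}{-19} + 96 \left(-19\right)\right)}{-48690} = - \frac{\left(13254 + \left(48 \left(- \frac{1}{19}\right) - 1824\right)\right) \left(-1\right)}{48690} = - \frac{\left(13254 - \frac{34704}{19}\right) \left(-1\right)}{48690} = - \frac{217122 \left(-1\right)}{19 \cdot 48690} = \left(-1\right) \left(- \frac{36187}{154185}\right) = \frac{36187}{154185}$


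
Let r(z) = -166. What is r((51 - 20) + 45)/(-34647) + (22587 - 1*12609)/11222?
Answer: 173785309/194404317 ≈ 0.89394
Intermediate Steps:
r((51 - 20) + 45)/(-34647) + (22587 - 1*12609)/11222 = -166/(-34647) + (22587 - 1*12609)/11222 = -166*(-1/34647) + (22587 - 12609)*(1/11222) = 166/34647 + 9978*(1/11222) = 166/34647 + 4989/5611 = 173785309/194404317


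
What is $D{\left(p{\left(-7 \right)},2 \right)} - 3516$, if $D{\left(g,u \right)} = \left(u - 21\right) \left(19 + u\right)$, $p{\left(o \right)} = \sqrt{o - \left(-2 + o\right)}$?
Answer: $-3915$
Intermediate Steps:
$p{\left(o \right)} = \sqrt{2}$
$D{\left(g,u \right)} = \left(-21 + u\right) \left(19 + u\right)$
$D{\left(p{\left(-7 \right)},2 \right)} - 3516 = \left(-399 + 2^{2} - 4\right) - 3516 = \left(-399 + 4 - 4\right) - 3516 = -399 - 3516 = -3915$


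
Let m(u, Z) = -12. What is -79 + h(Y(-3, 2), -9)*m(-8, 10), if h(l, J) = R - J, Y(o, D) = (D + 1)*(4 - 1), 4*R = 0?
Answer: -187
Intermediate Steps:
R = 0 (R = (¼)*0 = 0)
Y(o, D) = 3 + 3*D (Y(o, D) = (1 + D)*3 = 3 + 3*D)
h(l, J) = -J (h(l, J) = 0 - J = -J)
-79 + h(Y(-3, 2), -9)*m(-8, 10) = -79 - 1*(-9)*(-12) = -79 + 9*(-12) = -79 - 108 = -187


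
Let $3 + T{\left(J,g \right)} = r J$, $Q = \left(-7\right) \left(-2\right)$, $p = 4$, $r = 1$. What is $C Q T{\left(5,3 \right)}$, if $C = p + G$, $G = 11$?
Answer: $420$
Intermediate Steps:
$Q = 14$
$T{\left(J,g \right)} = -3 + J$ ($T{\left(J,g \right)} = -3 + 1 J = -3 + J$)
$C = 15$ ($C = 4 + 11 = 15$)
$C Q T{\left(5,3 \right)} = 15 \cdot 14 \left(-3 + 5\right) = 210 \cdot 2 = 420$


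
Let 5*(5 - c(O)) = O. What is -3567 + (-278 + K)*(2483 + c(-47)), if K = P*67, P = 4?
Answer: -28541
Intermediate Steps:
c(O) = 5 - O/5
K = 268 (K = 4*67 = 268)
-3567 + (-278 + K)*(2483 + c(-47)) = -3567 + (-278 + 268)*(2483 + (5 - ⅕*(-47))) = -3567 - 10*(2483 + (5 + 47/5)) = -3567 - 10*(2483 + 72/5) = -3567 - 10*12487/5 = -3567 - 24974 = -28541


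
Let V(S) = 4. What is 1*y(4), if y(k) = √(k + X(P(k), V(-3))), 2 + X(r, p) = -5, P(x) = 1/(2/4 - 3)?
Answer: I*√3 ≈ 1.732*I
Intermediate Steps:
P(x) = -⅖ (P(x) = 1/(2*(¼) - 3) = 1/(½ - 3) = 1/(-5/2) = -⅖)
X(r, p) = -7 (X(r, p) = -2 - 5 = -7)
y(k) = √(-7 + k) (y(k) = √(k - 7) = √(-7 + k))
1*y(4) = 1*√(-7 + 4) = 1*√(-3) = 1*(I*√3) = I*√3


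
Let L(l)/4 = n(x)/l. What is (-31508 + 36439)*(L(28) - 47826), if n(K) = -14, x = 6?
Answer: -235839868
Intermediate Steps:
L(l) = -56/l (L(l) = 4*(-14/l) = -56/l)
(-31508 + 36439)*(L(28) - 47826) = (-31508 + 36439)*(-56/28 - 47826) = 4931*(-56*1/28 - 47826) = 4931*(-2 - 47826) = 4931*(-47828) = -235839868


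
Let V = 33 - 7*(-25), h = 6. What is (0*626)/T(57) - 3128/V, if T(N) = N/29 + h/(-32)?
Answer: -391/26 ≈ -15.038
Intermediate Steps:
T(N) = -3/16 + N/29 (T(N) = N/29 + 6/(-32) = N*(1/29) + 6*(-1/32) = N/29 - 3/16 = -3/16 + N/29)
V = 208 (V = 33 + 175 = 208)
(0*626)/T(57) - 3128/V = (0*626)/(-3/16 + (1/29)*57) - 3128/208 = 0/(-3/16 + 57/29) - 3128*1/208 = 0/(825/464) - 391/26 = 0*(464/825) - 391/26 = 0 - 391/26 = -391/26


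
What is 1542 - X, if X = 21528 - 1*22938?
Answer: 2952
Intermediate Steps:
X = -1410 (X = 21528 - 22938 = -1410)
1542 - X = 1542 - 1*(-1410) = 1542 + 1410 = 2952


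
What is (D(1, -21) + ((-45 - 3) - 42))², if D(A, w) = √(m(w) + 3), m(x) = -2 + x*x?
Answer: (90 - √442)² ≈ 4757.7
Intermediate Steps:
m(x) = -2 + x²
D(A, w) = √(1 + w²) (D(A, w) = √((-2 + w²) + 3) = √(1 + w²))
(D(1, -21) + ((-45 - 3) - 42))² = (√(1 + (-21)²) + ((-45 - 3) - 42))² = (√(1 + 441) + (-48 - 42))² = (√442 - 90)² = (-90 + √442)²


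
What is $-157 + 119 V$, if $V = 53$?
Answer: $6150$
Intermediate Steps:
$-157 + 119 V = -157 + 119 \cdot 53 = -157 + 6307 = 6150$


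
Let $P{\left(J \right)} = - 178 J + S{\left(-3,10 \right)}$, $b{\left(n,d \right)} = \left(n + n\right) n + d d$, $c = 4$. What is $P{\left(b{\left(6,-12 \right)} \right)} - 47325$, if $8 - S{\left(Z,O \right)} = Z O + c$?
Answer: $-85739$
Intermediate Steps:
$S{\left(Z,O \right)} = 4 - O Z$ ($S{\left(Z,O \right)} = 8 - \left(Z O + 4\right) = 8 - \left(O Z + 4\right) = 8 - \left(4 + O Z\right) = 4 - O Z$)
$b{\left(n,d \right)} = d^{2} + 2 n^{2}$ ($b{\left(n,d \right)} = 2 n n + d^{2} = 2 n^{2} + d^{2} = d^{2} + 2 n^{2}$)
$P{\left(J \right)} = 34 - 178 J$ ($P{\left(J \right)} = - 178 J - \left(-4 + 10 \left(-3\right)\right) = - 178 J + \left(4 + 30\right) = - 178 J + 34 = 34 - 178 J$)
$P{\left(b{\left(6,-12 \right)} \right)} - 47325 = \left(34 - 178 \left(\left(-12\right)^{2} + 2 \cdot 6^{2}\right)\right) - 47325 = \left(34 - 178 \left(144 + 2 \cdot 36\right)\right) - 47325 = \left(34 - 178 \left(144 + 72\right)\right) - 47325 = \left(34 - 38448\right) - 47325 = -38414 - 47325 = -85739$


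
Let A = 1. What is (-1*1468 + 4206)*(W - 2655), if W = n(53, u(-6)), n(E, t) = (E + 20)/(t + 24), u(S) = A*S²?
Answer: -217981763/30 ≈ -7.2661e+6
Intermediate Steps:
u(S) = S² (u(S) = 1*S² = S²)
n(E, t) = (20 + E)/(24 + t)
W = 73/60 (W = (20 + 53)/(24 + (-6)²) = 73/(24 + 36) = 73/60 ≈ 1.2167)
(-1*1468 + 4206)*(W - 2655) = (-1*1468 + 4206)*(73/60 - 2655) = (-1468 + 4206)*(-159227/60) = 2738*(-159227/60) = -217981763/30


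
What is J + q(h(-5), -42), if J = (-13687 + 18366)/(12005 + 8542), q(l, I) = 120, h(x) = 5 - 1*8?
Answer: 2470319/20547 ≈ 120.23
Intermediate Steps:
h(x) = -3 (h(x) = 5 - 8 = -3)
J = 4679/20547 ≈ 0.22772
J + q(h(-5), -42) = 4679/20547 + 120 = 2470319/20547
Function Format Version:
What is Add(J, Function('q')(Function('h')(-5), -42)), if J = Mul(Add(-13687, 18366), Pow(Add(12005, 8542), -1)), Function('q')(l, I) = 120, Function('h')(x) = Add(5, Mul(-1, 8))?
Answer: Rational(2470319, 20547) ≈ 120.23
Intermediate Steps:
Function('h')(x) = -3 (Function('h')(x) = Add(5, -8) = -3)
J = Rational(4679, 20547) (J = Mul(4679, Pow(20547, -1)) = Mul(4679, Rational(1, 20547)) = Rational(4679, 20547) ≈ 0.22772)
Add(J, Function('q')(Function('h')(-5), -42)) = Add(Rational(4679, 20547), 120) = Rational(2470319, 20547)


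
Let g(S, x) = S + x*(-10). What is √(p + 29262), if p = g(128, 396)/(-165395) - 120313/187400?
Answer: √11244463486121771832318/619900460 ≈ 171.06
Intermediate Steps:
g(S, x) = S - 10*x
p = -3836210367/6199004600 (p = (128 - 10*396)/(-165395) - 120313/187400 = (128 - 3960)*(-1/165395) - 120313*1/187400 = -3832*(-1/165395) - 120313/187400 = 3832/165395 - 120313/187400 = -3836210367/6199004600 ≈ -0.61884)
√(p + 29262) = √(-3836210367/6199004600 + 29262) = √(181391436394833/6199004600) = √11244463486121771832318/619900460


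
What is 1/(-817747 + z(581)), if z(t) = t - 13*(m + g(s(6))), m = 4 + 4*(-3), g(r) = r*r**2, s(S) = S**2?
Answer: -1/1423590 ≈ -7.0245e-7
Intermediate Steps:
g(r) = r**3
m = -8 (m = 4 - 12 = -8)
z(t) = -606424 + t (z(t) = t - 13*(-8 + (6**2)**3) = t - 13*(-8 + 36**3) = t - 13*(-8 + 46656) = t - 13*46648 = t - 606424 = -606424 + t)
1/(-817747 + z(581)) = 1/(-817747 + (-606424 + 581)) = 1/(-817747 - 605843) = 1/(-1423590) = -1/1423590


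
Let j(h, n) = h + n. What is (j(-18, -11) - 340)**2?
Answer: 136161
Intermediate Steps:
(j(-18, -11) - 340)**2 = ((-18 - 11) - 340)**2 = (-29 - 340)**2 = (-369)**2 = 136161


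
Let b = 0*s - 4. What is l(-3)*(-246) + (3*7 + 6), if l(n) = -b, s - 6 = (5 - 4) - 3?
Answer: -957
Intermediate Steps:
s = 4 (s = 6 + ((5 - 4) - 3) = 6 + (1 - 3) = 6 - 2 = 4)
b = -4 (b = 0*4 - 4 = 0 - 4 = -4)
l(n) = 4 (l(n) = -1*(-4) = 4)
l(-3)*(-246) + (3*7 + 6) = 4*(-246) + (3*7 + 6) = -984 + (21 + 6) = -984 + 27 = -957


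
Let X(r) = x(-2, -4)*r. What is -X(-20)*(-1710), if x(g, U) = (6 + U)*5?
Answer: -342000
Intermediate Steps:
x(g, U) = 30 + 5*U
X(r) = 10*r (X(r) = (30 + 5*(-4))*r = (30 - 20)*r = 10*r)
-X(-20)*(-1710) = -10*(-20)*(-1710) = -(-200)*(-1710) = -1*342000 = -342000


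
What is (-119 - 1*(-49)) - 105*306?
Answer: -32200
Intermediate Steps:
(-119 - 1*(-49)) - 105*306 = (-119 + 49) - 32130 = -70 - 32130 = -32200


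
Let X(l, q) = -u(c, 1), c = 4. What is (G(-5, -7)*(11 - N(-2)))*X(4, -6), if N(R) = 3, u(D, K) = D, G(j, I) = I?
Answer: 224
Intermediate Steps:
X(l, q) = -4 (X(l, q) = -1*4 = -4)
(G(-5, -7)*(11 - N(-2)))*X(4, -6) = -7*(11 - 1*3)*(-4) = -7*(11 - 3)*(-4) = -7*8*(-4) = -56*(-4) = 224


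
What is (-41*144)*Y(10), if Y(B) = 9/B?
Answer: -26568/5 ≈ -5313.6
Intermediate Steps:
(-41*144)*Y(10) = (-41*144)*(9/10) = -53136/10 = -5904*9/10 = -26568/5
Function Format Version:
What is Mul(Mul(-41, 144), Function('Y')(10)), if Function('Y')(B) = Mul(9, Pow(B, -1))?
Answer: Rational(-26568, 5) ≈ -5313.6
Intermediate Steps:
Mul(Mul(-41, 144), Function('Y')(10)) = Mul(Mul(-41, 144), Mul(9, Pow(10, -1))) = Mul(-5904, Mul(9, Rational(1, 10))) = Mul(-5904, Rational(9, 10)) = Rational(-26568, 5)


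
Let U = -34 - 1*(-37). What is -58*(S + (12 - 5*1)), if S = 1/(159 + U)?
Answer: -32915/81 ≈ -406.36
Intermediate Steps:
U = 3 (U = -34 + 37 = 3)
S = 1/162 (S = 1/(159 + 3) = 1/162 ≈ 0.0061728)
-58*(S + (12 - 5*1)) = -58*(1/162 + (12 - 5*1)) = -58*(1/162 + (12 - 5)) = -58*(1/162 + 7) = -58*1135/162 = -32915/81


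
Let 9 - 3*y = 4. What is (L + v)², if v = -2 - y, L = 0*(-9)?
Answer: 121/9 ≈ 13.444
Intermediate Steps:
y = 5/3 (y = 3 - ⅓*4 = 3 - 4/3 = 5/3 ≈ 1.6667)
L = 0
v = -11/3 (v = -2 - 1*5/3 = -2 - 5/3 = -11/3 ≈ -3.6667)
(L + v)² = (0 - 11/3)² = (-11/3)² = 121/9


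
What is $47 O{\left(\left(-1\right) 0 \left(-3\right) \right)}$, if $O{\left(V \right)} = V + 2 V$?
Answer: $0$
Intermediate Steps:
$O{\left(V \right)} = 3 V$
$47 O{\left(\left(-1\right) 0 \left(-3\right) \right)} = 47 \cdot 3 \left(-1\right) 0 \left(-3\right) = 47 \cdot 3 \cdot 0 \left(-3\right) = 47 \cdot 3 \cdot 0 = 47 \cdot 0 = 0$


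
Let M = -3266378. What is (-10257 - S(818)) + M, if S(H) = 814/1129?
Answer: -3699321729/1129 ≈ -3.2766e+6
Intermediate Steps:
S(H) = 814/1129 (S(H) = 814*(1/1129) = 814/1129)
(-10257 - S(818)) + M = (-10257 - 1*814/1129) - 3266378 = (-10257 - 814/1129) - 3266378 = -11580967/1129 - 3266378 = -3699321729/1129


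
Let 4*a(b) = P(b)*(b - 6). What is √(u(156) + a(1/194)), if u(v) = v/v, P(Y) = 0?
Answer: 1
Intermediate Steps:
u(v) = 1
a(b) = 0 (a(b) = (0*(b - 6))/4 = (0*(-6 + b))/4 = (¼)*0 = 0)
√(u(156) + a(1/194)) = √(1 + 0) = √1 = 1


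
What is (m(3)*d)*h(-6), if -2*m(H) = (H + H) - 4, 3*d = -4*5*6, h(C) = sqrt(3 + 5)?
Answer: 80*sqrt(2) ≈ 113.14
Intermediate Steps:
h(C) = 2*sqrt(2) (h(C) = sqrt(8) = 2*sqrt(2))
d = -40 (d = (-4*5*6)/3 = (-20*6)/3 = (1/3)*(-120) = -40)
m(H) = 2 - H (m(H) = -((H + H) - 4)/2 = -(2*H - 4)/2 = -(-4 + 2*H)/2 = 2 - H)
(m(3)*d)*h(-6) = ((2 - 1*3)*(-40))*(2*sqrt(2)) = ((2 - 3)*(-40))*(2*sqrt(2)) = (-1*(-40))*(2*sqrt(2)) = 40*(2*sqrt(2)) = 80*sqrt(2)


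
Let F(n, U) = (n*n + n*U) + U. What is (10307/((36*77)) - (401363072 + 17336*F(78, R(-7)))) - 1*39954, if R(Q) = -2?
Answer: -127042311887/252 ≈ -5.0414e+8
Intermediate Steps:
F(n, U) = U + n² + U*n (F(n, U) = (n² + U*n) + U = U + n² + U*n)
(10307/((36*77)) - (401363072 + 17336*F(78, R(-7)))) - 1*39954 = (10307/((36*77)) - 17336/(1/(23152 + (-2 + 78² - 2*78)))) - 1*39954 = (10307/2772 - 17336/(1/(23152 + (-2 + 6084 - 156)))) - 39954 = (10307*(1/2772) - 17336/(1/(23152 + 5926))) - 39954 = (937/252 - 17336/(1/29078)) - 39954 = (937/252 - 17336/1/29078) - 39954 = (937/252 - 17336*29078) - 39954 = (937/252 - 504096208) - 39954 = -127032243479/252 - 39954 = -127042311887/252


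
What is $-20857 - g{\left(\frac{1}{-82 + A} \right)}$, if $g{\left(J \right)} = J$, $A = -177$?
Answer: $- \frac{5401962}{259} \approx -20857.0$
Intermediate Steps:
$-20857 - g{\left(\frac{1}{-82 + A} \right)} = -20857 - \frac{1}{-82 - 177} = -20857 - \frac{1}{-259} = -20857 - - \frac{1}{259} = -20857 + \frac{1}{259} = - \frac{5401962}{259}$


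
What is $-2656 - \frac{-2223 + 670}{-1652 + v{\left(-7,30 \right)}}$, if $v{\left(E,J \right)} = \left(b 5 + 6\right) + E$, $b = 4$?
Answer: $- \frac{4338801}{1633} \approx -2656.9$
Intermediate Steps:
$v{\left(E,J \right)} = 26 + E$ ($v{\left(E,J \right)} = \left(4 \cdot 5 + 6\right) + E = \left(20 + 6\right) + E = 26 + E$)
$-2656 - \frac{-2223 + 670}{-1652 + v{\left(-7,30 \right)}} = -2656 - \frac{-2223 + 670}{-1652 + \left(26 - 7\right)} = -2656 - - \frac{1553}{-1652 + 19} = -2656 - - \frac{1553}{-1633} = -2656 - \left(-1553\right) \left(- \frac{1}{1633}\right) = -2656 - \frac{1553}{1633} = - \frac{4338801}{1633}$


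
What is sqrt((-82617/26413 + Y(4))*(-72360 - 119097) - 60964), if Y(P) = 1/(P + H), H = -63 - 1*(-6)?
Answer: sqrt(1061181766117130678)/1399889 ≈ 735.87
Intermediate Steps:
H = -57 (H = -63 + 6 = -57)
Y(P) = 1/(-57 + P) (Y(P) = 1/(P - 57) = 1/(-57 + P))
sqrt((-82617/26413 + Y(4))*(-72360 - 119097) - 60964) = sqrt((-82617/26413 + 1/(-57 + 4))*(-72360 - 119097) - 60964) = sqrt((-82617*1/26413 + 1/(-53))*(-191457) - 60964) = sqrt((-82617/26413 - 1/53)*(-191457) - 60964) = sqrt(-4405114/1399889*(-191457) - 60964) = sqrt(843389911098/1399889 - 60964) = sqrt(758047078102/1399889) = sqrt(1061181766117130678)/1399889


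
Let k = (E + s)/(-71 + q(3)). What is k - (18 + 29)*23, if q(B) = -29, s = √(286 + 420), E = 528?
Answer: -27157/25 - √706/100 ≈ -1086.5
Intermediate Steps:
s = √706 ≈ 26.571
k = -132/25 - √706/100 (k = (528 + √706)/(-71 - 29) = (528 + √706)/(-100) = (528 + √706)*(-1/100) = -132/25 - √706/100 ≈ -5.5457)
k - (18 + 29)*23 = (-132/25 - √706/100) - (18 + 29)*23 = (-132/25 - √706/100) - 47*23 = (-132/25 - √706/100) - 1*1081 = (-132/25 - √706/100) - 1081 = -27157/25 - √706/100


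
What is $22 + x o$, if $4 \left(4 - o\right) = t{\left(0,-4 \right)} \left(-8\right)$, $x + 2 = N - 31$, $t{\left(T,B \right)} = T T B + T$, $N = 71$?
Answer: $174$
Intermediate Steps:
$t{\left(T,B \right)} = T + B T^{2}$ ($t{\left(T,B \right)} = T^{2} B + T = B T^{2} + T = T + B T^{2}$)
$x = 38$ ($x = -2 + \left(71 - 31\right) = -2 + 40 = 38$)
$o = 4$ ($o = 4 - \frac{0 \left(1 - 0\right) \left(-8\right)}{4} = 4 - \frac{0 \left(1 + 0\right) \left(-8\right)}{4} = 4 - \frac{0 \cdot 1 \left(-8\right)}{4} = 4 - \frac{0 \left(-8\right)}{4} = 4 - 0 = 4 + 0 = 4$)
$22 + x o = 22 + 38 \cdot 4 = 22 + 152 = 174$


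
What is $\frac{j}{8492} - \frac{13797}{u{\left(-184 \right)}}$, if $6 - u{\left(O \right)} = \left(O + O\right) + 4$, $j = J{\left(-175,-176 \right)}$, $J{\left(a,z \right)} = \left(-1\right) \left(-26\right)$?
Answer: $- \frac{14644313}{392755} \approx -37.286$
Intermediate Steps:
$J{\left(a,z \right)} = 26$
$j = 26$
$u{\left(O \right)} = 2 - 2 O$ ($u{\left(O \right)} = 6 - \left(\left(O + O\right) + 4\right) = 6 - \left(2 O + 4\right) = 6 - \left(4 + 2 O\right) = 2 - 2 O$)
$\frac{j}{8492} - \frac{13797}{u{\left(-184 \right)}} = \frac{26}{8492} - \frac{13797}{2 - -368} = 26 \cdot \frac{1}{8492} - \frac{13797}{2 + 368} = \frac{13}{4246} - \frac{13797}{370} = - \frac{14644313}{392755}$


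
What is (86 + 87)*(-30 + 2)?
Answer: -4844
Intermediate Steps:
(86 + 87)*(-30 + 2) = 173*(-28) = -4844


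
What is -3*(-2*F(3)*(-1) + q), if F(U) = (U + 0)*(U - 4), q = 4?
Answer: 6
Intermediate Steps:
F(U) = U*(-4 + U)
-3*(-2*F(3)*(-1) + q) = -3*(-6*(-4 + 3)*(-1) + 4) = -3*(-6*(-1)*(-1) + 4) = -3*(-2*(-3)*(-1) + 4) = -3*(6*(-1) + 4) = -3*(-6 + 4) = -3*(-2) = 6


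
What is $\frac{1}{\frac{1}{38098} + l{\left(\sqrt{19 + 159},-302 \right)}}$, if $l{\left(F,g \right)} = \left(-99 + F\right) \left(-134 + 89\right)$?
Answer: $\frac{6466243663918}{28283937799119481} + \frac{65315592180 \sqrt{178}}{28283937799119481} \approx 0.00025943$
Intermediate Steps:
$l{\left(F,g \right)} = 4455 - 45 F$ ($l{\left(F,g \right)} = \left(-99 + F\right) \left(-45\right) = 4455 - 45 F$)
$\frac{1}{\frac{1}{38098} + l{\left(\sqrt{19 + 159},-302 \right)}} = \frac{1}{\frac{1}{38098} + \left(4455 - 45 \sqrt{19 + 159}\right)} = \frac{1}{\frac{1}{38098} + \left(4455 - 45 \sqrt{178}\right)} = \frac{1}{\frac{169726591}{38098} - 45 \sqrt{178}}$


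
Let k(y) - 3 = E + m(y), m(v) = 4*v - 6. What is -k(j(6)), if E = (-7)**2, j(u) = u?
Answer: -70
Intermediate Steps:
m(v) = -6 + 4*v
E = 49
k(y) = 46 + 4*y (k(y) = 3 + (49 + (-6 + 4*y)) = 3 + (43 + 4*y) = 46 + 4*y)
-k(j(6)) = -(46 + 4*6) = -(46 + 24) = -1*70 = -70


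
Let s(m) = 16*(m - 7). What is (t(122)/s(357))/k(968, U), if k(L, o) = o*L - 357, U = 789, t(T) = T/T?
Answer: 1/4275012000 ≈ 2.3392e-10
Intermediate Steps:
t(T) = 1
k(L, o) = -357 + L*o (k(L, o) = L*o - 357 = -357 + L*o)
s(m) = -112 + 16*m (s(m) = 16*(-7 + m) = -112 + 16*m)
(t(122)/s(357))/k(968, U) = (1/(-112 + 16*357))/(-357 + 968*789) = (1/(-112 + 5712))/(-357 + 763752) = (1/5600)/763395 = (1*(1/5600))*(1/763395) = (1/5600)*(1/763395) = 1/4275012000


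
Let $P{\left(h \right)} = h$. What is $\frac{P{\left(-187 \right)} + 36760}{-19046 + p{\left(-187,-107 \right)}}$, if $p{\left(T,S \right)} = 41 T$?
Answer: $- \frac{36573}{26713} \approx -1.3691$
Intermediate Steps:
$\frac{P{\left(-187 \right)} + 36760}{-19046 + p{\left(-187,-107 \right)}} = \frac{-187 + 36760}{-19046 + 41 \left(-187\right)} = \frac{36573}{-19046 - 7667} = \frac{36573}{-26713} = 36573 \left(- \frac{1}{26713}\right) = - \frac{36573}{26713}$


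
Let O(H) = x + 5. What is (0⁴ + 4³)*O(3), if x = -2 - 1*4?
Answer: -64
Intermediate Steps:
x = -6 (x = -2 - 4 = -6)
O(H) = -1 (O(H) = -6 + 5 = -1)
(0⁴ + 4³)*O(3) = (0⁴ + 4³)*(-1) = (0 + 64)*(-1) = 64*(-1) = -64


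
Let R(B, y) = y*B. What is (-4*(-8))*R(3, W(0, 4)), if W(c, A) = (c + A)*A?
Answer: 1536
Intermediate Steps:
W(c, A) = A*(A + c) (W(c, A) = (A + c)*A = A*(A + c))
R(B, y) = B*y
(-4*(-8))*R(3, W(0, 4)) = (-4*(-8))*(3*(4*(4 + 0))) = 32*(3*(4*4)) = 32*(3*16) = 32*48 = 1536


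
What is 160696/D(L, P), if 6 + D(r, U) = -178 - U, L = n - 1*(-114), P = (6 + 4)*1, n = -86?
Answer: -80348/97 ≈ -828.33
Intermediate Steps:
P = 10 (P = 10*1 = 10)
L = 28 (L = -86 - 1*(-114) = -86 + 114 = 28)
D(r, U) = -184 - U (D(r, U) = -6 + (-178 - U) = -184 - U)
160696/D(L, P) = 160696/(-184 - 1*10) = 160696/(-184 - 10) = 160696/(-194) = 160696*(-1/194) = -80348/97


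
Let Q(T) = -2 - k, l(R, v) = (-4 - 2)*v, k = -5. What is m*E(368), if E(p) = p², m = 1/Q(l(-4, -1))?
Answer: 135424/3 ≈ 45141.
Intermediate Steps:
l(R, v) = -6*v
Q(T) = 3 (Q(T) = -2 - 1*(-5) = -2 + 5 = 3)
m = ⅓ (m = 1/3 = ⅓ ≈ 0.33333)
m*E(368) = (⅓)*368² = (⅓)*135424 = 135424/3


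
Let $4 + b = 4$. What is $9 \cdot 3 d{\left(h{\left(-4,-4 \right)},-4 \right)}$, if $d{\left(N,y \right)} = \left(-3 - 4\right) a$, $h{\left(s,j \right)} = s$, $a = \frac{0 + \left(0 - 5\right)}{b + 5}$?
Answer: $189$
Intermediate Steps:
$b = 0$ ($b = -4 + 4 = 0$)
$a = -1$ ($a = \frac{0 + \left(0 - 5\right)}{0 + 5} = \frac{0 - 5}{5} = \left(-5\right) \frac{1}{5} = -1$)
$d{\left(N,y \right)} = 7$ ($d{\left(N,y \right)} = \left(-3 - 4\right) \left(-1\right) = \left(-7\right) \left(-1\right) = 7$)
$9 \cdot 3 d{\left(h{\left(-4,-4 \right)},-4 \right)} = 9 \cdot 3 \cdot 7 = 27 \cdot 7 = 189$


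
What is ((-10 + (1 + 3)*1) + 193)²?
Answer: 34969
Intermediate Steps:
((-10 + (1 + 3)*1) + 193)² = ((-10 + 4*1) + 193)² = ((-10 + 4) + 193)² = (-6 + 193)² = 187² = 34969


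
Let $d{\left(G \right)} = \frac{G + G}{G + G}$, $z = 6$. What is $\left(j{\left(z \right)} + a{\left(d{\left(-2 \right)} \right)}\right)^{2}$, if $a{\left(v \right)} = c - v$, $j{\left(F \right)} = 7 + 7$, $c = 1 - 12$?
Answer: $4$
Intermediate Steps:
$d{\left(G \right)} = 1$ ($d{\left(G \right)} = \frac{2 G}{2 G} = 2 G \frac{1}{2 G} = 1$)
$c = -11$ ($c = 1 - 12 = -11$)
$j{\left(F \right)} = 14$
$a{\left(v \right)} = -11 - v$
$\left(j{\left(z \right)} + a{\left(d{\left(-2 \right)} \right)}\right)^{2} = \left(14 - 12\right)^{2} = 2^{2} = 4$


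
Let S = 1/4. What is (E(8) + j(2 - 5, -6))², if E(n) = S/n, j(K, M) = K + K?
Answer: 36481/1024 ≈ 35.626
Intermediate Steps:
j(K, M) = 2*K
S = ¼ ≈ 0.25000
E(n) = 1/(4*n)
(E(8) + j(2 - 5, -6))² = ((¼)/8 + 2*(2 - 5))² = ((¼)*(⅛) + 2*(-3))² = (1/32 - 6)² = (-191/32)² = 36481/1024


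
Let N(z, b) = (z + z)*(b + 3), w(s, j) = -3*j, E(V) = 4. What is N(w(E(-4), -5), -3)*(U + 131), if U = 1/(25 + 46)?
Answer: 0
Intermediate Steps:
N(z, b) = 2*z*(3 + b) (N(z, b) = (2*z)*(3 + b) = 2*z*(3 + b))
U = 1/71 ≈ 0.014085
N(w(E(-4), -5), -3)*(U + 131) = (2*(-3*(-5))*(3 - 3))*(1/71 + 131) = (2*15*0)*(9302/71) = 0*(9302/71) = 0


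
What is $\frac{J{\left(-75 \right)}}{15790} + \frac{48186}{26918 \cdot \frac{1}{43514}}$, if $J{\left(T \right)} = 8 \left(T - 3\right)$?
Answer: $\frac{8276978022582}{106258805} \approx 77895.0$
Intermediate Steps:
$J{\left(T \right)} = -24 + 8 T$ ($J{\left(T \right)} = 8 \left(-3 + T\right) = -24 + 8 T$)
$\frac{J{\left(-75 \right)}}{15790} + \frac{48186}{26918 \cdot \frac{1}{43514}} = \frac{-24 + 8 \left(-75\right)}{15790} + \frac{48186}{26918 \cdot \frac{1}{43514}} = \left(-24 - 600\right) \frac{1}{15790} + \frac{48186}{26918 \cdot \frac{1}{43514}} = \left(-624\right) \frac{1}{15790} + \frac{48186}{\frac{13459}{21757}} = - \frac{312}{7895} + 48186 \cdot \frac{21757}{13459} = - \frac{312}{7895} + \frac{1048382802}{13459} = \frac{8276978022582}{106258805}$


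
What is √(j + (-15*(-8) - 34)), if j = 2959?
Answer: √3045 ≈ 55.182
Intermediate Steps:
√(j + (-15*(-8) - 34)) = √(2959 + (-15*(-8) - 34)) = √(2959 + (120 - 34)) = √(2959 + 86) = √3045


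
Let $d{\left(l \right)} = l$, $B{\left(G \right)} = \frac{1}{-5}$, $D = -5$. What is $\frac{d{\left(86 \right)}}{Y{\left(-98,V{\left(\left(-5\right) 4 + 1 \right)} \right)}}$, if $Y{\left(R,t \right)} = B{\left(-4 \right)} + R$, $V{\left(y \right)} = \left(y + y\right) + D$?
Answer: $- \frac{430}{491} \approx -0.87576$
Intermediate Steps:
$B{\left(G \right)} = - \frac{1}{5}$
$V{\left(y \right)} = -5 + 2 y$ ($V{\left(y \right)} = \left(y + y\right) - 5 = 2 y - 5 = -5 + 2 y$)
$Y{\left(R,t \right)} = - \frac{1}{5} + R$
$\frac{d{\left(86 \right)}}{Y{\left(-98,V{\left(\left(-5\right) 4 + 1 \right)} \right)}} = \frac{86}{- \frac{1}{5} - 98} = \frac{86}{- \frac{491}{5}} = 86 \left(- \frac{5}{491}\right) = - \frac{430}{491}$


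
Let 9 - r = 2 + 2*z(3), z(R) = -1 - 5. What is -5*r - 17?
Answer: -112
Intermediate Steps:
z(R) = -6
r = 19 (r = 9 - (2 + 2*(-6)) = 9 - (2 - 12) = 9 - 1*(-10) = 9 + 10 = 19)
-5*r - 17 = -5*19 - 17 = -95 - 17 = -112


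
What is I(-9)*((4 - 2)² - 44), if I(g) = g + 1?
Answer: 320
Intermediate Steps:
I(g) = 1 + g
I(-9)*((4 - 2)² - 44) = (1 - 9)*((4 - 2)² - 44) = -8*(2² - 44) = -8*(4 - 44) = -8*(-40) = 320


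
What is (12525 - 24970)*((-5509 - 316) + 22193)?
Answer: -203699760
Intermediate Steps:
(12525 - 24970)*((-5509 - 316) + 22193) = -12445*(-5825 + 22193) = -12445*16368 = -203699760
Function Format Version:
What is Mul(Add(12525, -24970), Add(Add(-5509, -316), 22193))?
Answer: -203699760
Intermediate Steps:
Mul(Add(12525, -24970), Add(Add(-5509, -316), 22193)) = Mul(-12445, Add(-5825, 22193)) = Mul(-12445, 16368) = -203699760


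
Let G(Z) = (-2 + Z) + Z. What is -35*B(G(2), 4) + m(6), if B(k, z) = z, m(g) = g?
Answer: -134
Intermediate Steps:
G(Z) = -2 + 2*Z
-35*B(G(2), 4) + m(6) = -35*4 + 6 = -140 + 6 = -134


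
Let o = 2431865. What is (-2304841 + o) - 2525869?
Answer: -2398845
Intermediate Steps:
(-2304841 + o) - 2525869 = (-2304841 + 2431865) - 2525869 = 127024 - 2525869 = -2398845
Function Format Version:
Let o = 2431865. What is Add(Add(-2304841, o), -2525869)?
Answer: -2398845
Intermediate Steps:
Add(Add(-2304841, o), -2525869) = Add(Add(-2304841, 2431865), -2525869) = Add(127024, -2525869) = -2398845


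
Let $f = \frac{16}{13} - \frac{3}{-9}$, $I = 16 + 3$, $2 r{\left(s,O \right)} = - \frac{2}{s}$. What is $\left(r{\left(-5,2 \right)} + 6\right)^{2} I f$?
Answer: $\frac{1113799}{975} \approx 1142.4$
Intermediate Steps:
$r{\left(s,O \right)} = - \frac{1}{s}$ ($r{\left(s,O \right)} = \frac{\left(-2\right) \frac{1}{s}}{2} = - \frac{1}{s}$)
$I = 19$
$f = \frac{61}{39}$ ($f = 16 \cdot \frac{1}{13} - - \frac{1}{3} = \frac{16}{13} + \frac{1}{3} = \frac{61}{39} \approx 1.5641$)
$\left(r{\left(-5,2 \right)} + 6\right)^{2} I f = \left(- \frac{1}{-5} + 6\right)^{2} \cdot 19 \cdot \frac{61}{39} = \left(\left(-1\right) \left(- \frac{1}{5}\right) + 6\right)^{2} \cdot 19 \cdot \frac{61}{39} = \left(\frac{1}{5} + 6\right)^{2} \cdot 19 \cdot \frac{61}{39} = \left(\frac{31}{5}\right)^{2} \cdot 19 \cdot \frac{61}{39} = \frac{961}{25} \cdot 19 \cdot \frac{61}{39} = \frac{18259}{25} \cdot \frac{61}{39} = \frac{1113799}{975}$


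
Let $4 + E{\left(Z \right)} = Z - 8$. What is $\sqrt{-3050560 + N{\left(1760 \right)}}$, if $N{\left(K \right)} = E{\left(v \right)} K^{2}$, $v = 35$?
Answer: $8 \sqrt{1065535} \approx 8258.0$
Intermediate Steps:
$E{\left(Z \right)} = -12 + Z$ ($E{\left(Z \right)} = -4 + \left(Z - 8\right) = -4 + \left(-8 + Z\right) = -12 + Z$)
$N{\left(K \right)} = 23 K^{2}$ ($N{\left(K \right)} = \left(-12 + 35\right) K^{2} = 23 K^{2}$)
$\sqrt{-3050560 + N{\left(1760 \right)}} = \sqrt{-3050560 + 23 \cdot 1760^{2}} = \sqrt{-3050560 + 23 \cdot 3097600} = \sqrt{-3050560 + 71244800} = \sqrt{68194240} = 8 \sqrt{1065535}$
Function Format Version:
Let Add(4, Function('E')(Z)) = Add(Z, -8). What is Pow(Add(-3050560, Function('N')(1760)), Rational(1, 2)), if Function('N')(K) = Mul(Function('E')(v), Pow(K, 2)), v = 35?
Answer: Mul(8, Pow(1065535, Rational(1, 2))) ≈ 8258.0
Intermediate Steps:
Function('E')(Z) = Add(-12, Z) (Function('E')(Z) = Add(-4, Add(Z, -8)) = Add(-4, Add(-8, Z)) = Add(-12, Z))
Function('N')(K) = Mul(23, Pow(K, 2)) (Function('N')(K) = Mul(Add(-12, 35), Pow(K, 2)) = Mul(23, Pow(K, 2)))
Pow(Add(-3050560, Function('N')(1760)), Rational(1, 2)) = Pow(Add(-3050560, Mul(23, Pow(1760, 2))), Rational(1, 2)) = Pow(Add(-3050560, Mul(23, 3097600)), Rational(1, 2)) = Pow(Add(-3050560, 71244800), Rational(1, 2)) = Pow(68194240, Rational(1, 2)) = Mul(8, Pow(1065535, Rational(1, 2)))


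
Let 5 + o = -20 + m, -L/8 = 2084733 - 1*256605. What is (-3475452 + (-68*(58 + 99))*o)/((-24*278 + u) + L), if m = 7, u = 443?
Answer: 3283284/14631253 ≈ 0.22440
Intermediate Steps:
L = -14625024 (L = -8*(2084733 - 1*256605) = -8*(2084733 - 256605) = -8*1828128 = -14625024)
o = -18 (o = -5 + (-20 + 7) = -5 - 13 = -18)
(-3475452 + (-68*(58 + 99))*o)/((-24*278 + u) + L) = (-3475452 - 68*(58 + 99)*(-18))/((-24*278 + 443) - 14625024) = (-3475452 - 68*157*(-18))/((-6672 + 443) - 14625024) = (-3475452 - 10676*(-18))/(-6229 - 14625024) = (-3475452 + 192168)/(-14631253) = -3283284*(-1/14631253) = 3283284/14631253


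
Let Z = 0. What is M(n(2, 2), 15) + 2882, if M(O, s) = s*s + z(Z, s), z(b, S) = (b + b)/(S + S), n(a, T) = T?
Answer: 3107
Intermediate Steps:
z(b, S) = b/S (z(b, S) = (2*b)/((2*S)) = (2*b)*(1/(2*S)) = b/S)
M(O, s) = s² (M(O, s) = s*s + 0/s = s² + 0 = s²)
M(n(2, 2), 15) + 2882 = 15² + 2882 = 225 + 2882 = 3107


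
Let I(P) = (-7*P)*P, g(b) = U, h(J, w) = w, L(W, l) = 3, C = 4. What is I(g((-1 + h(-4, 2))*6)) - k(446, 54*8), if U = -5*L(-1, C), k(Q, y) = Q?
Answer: -2021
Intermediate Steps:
U = -15 (U = -5*3 = -15)
g(b) = -15
I(P) = -7*P²
I(g((-1 + h(-4, 2))*6)) - k(446, 54*8) = -7*(-15)² - 1*446 = -7*225 - 446 = -1575 - 446 = -2021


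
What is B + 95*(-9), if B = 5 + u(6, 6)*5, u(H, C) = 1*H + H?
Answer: -790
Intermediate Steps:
u(H, C) = 2*H (u(H, C) = H + H = 2*H)
B = 65 (B = 5 + (2*6)*5 = 5 + 12*5 = 5 + 60 = 65)
B + 95*(-9) = 65 + 95*(-9) = 65 - 855 = -790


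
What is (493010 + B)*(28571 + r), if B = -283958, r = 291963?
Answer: 67008273768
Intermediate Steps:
(493010 + B)*(28571 + r) = (493010 - 283958)*(28571 + 291963) = 209052*320534 = 67008273768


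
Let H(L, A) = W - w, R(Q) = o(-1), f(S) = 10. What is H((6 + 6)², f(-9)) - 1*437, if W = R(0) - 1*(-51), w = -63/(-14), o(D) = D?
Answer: -783/2 ≈ -391.50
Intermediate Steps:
R(Q) = -1
w = 9/2 (w = -63*(-1/14) = 9/2 ≈ 4.5000)
W = 50 (W = -1 - 1*(-51) = -1 + 51 = 50)
H(L, A) = 91/2 (H(L, A) = 50 - 1*9/2 = 50 - 9/2 = 91/2)
H((6 + 6)², f(-9)) - 1*437 = 91/2 - 1*437 = 91/2 - 437 = -783/2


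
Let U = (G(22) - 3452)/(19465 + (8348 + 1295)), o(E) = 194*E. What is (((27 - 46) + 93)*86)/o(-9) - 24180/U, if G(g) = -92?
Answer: 76804196264/386739 ≈ 1.9859e+5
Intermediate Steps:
U = -886/7277 (U = (-92 - 3452)/(19465 + (8348 + 1295)) = -3544/(19465 + 9643) = -3544/29108 = -3544*1/29108 = -886/7277 ≈ -0.12175)
(((27 - 46) + 93)*86)/o(-9) - 24180/U = (((27 - 46) + 93)*86)/((194*(-9))) - 24180/(-886/7277) = ((-19 + 93)*86)/(-1746) - 24180*(-7277/886) = (74*86)*(-1/1746) + 87978930/443 = 6364*(-1/1746) + 87978930/443 = -3182/873 + 87978930/443 = 76804196264/386739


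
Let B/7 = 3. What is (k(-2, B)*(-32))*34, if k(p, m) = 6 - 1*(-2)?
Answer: -8704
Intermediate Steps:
B = 21 (B = 7*3 = 21)
k(p, m) = 8 (k(p, m) = 6 + 2 = 8)
(k(-2, B)*(-32))*34 = (8*(-32))*34 = -256*34 = -8704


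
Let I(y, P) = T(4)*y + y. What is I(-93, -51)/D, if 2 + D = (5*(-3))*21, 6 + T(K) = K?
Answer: -93/317 ≈ -0.29338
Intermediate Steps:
T(K) = -6 + K
D = -317 (D = -2 + (5*(-3))*21 = -2 - 15*21 = -2 - 315 = -317)
I(y, P) = -y (I(y, P) = (-6 + 4)*y + y = -2*y + y = -y)
I(-93, -51)/D = -1*(-93)/(-317) = 93*(-1/317) = -93/317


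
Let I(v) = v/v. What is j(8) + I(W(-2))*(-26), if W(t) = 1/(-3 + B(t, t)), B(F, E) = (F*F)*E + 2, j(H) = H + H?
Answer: -10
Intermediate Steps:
j(H) = 2*H
B(F, E) = 2 + E*F² (B(F, E) = F²*E + 2 = E*F² + 2 = 2 + E*F²)
W(t) = 1/(-1 + t³) (W(t) = 1/(-3 + (2 + t*t²)) = 1/(-3 + (2 + t³)) = 1/(-1 + t³))
I(v) = 1
j(8) + I(W(-2))*(-26) = 2*8 + 1*(-26) = 16 - 26 = -10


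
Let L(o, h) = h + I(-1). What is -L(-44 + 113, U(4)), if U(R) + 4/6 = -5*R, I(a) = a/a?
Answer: 59/3 ≈ 19.667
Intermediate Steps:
I(a) = 1
U(R) = -⅔ - 5*R
L(o, h) = 1 + h (L(o, h) = h + 1 = 1 + h)
-L(-44 + 113, U(4)) = -(1 + (-⅔ - 5*4)) = -(1 + (-⅔ - 20)) = -(1 - 62/3) = -1*(-59/3) = 59/3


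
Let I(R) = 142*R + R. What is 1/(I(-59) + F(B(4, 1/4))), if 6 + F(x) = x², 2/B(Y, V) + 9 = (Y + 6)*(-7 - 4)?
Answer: -14161/119561319 ≈ -0.00011844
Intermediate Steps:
B(Y, V) = 2/(-75 - 11*Y) (B(Y, V) = 2/(-9 + (Y + 6)*(-7 - 4)) = 2/(-9 + (6 + Y)*(-11)) = 2/(-9 + (-66 - 11*Y)) = 2/(-75 - 11*Y))
I(R) = 143*R
F(x) = -6 + x²
1/(I(-59) + F(B(4, 1/4))) = 1/(143*(-59) + (-6 + (-2/(75 + 11*4))²)) = 1/(-8437 + (-6 + (-2/(75 + 44))²)) = 1/(-8437 + (-6 + (-2/119)²)) = 1/(-8437 + (-6 + 4/14161)) = 1/(-8437 - 84962/14161) = 1/(-119561319/14161) = -14161/119561319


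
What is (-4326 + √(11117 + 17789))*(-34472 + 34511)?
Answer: -168714 + 39*√28906 ≈ -1.6208e+5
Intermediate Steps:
(-4326 + √(11117 + 17789))*(-34472 + 34511) = (-4326 + √28906)*39 = -168714 + 39*√28906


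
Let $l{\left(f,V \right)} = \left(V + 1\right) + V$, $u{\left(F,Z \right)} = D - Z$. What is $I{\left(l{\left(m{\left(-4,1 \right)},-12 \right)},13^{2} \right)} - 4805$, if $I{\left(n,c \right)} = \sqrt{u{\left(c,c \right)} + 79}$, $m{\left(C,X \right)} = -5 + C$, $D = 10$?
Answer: $-4805 + 4 i \sqrt{5} \approx -4805.0 + 8.9443 i$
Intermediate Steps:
$u{\left(F,Z \right)} = 10 - Z$
$l{\left(f,V \right)} = 1 + 2 V$ ($l{\left(f,V \right)} = \left(1 + V\right) + V = 1 + 2 V$)
$I{\left(n,c \right)} = \sqrt{89 - c}$ ($I{\left(n,c \right)} = \sqrt{\left(10 - c\right) + 79} = \sqrt{89 - c}$)
$I{\left(l{\left(m{\left(-4,1 \right)},-12 \right)},13^{2} \right)} - 4805 = \sqrt{89 - 13^{2}} - 4805 = \sqrt{89 - 169} - 4805 = \sqrt{-80} - 4805 = 4 i \sqrt{5} - 4805 = -4805 + 4 i \sqrt{5}$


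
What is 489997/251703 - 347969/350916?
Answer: 28120982015/29442203316 ≈ 0.95512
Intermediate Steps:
489997/251703 - 347969/350916 = 28120982015/29442203316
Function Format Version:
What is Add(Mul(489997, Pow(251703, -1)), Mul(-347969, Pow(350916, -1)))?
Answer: Rational(28120982015, 29442203316) ≈ 0.95512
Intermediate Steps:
Add(Mul(489997, Pow(251703, -1)), Mul(-347969, Pow(350916, -1))) = Add(Mul(489997, Rational(1, 251703)), Mul(-347969, Rational(1, 350916))) = Add(Rational(489997, 251703), Rational(-347969, 350916)) = Rational(28120982015, 29442203316)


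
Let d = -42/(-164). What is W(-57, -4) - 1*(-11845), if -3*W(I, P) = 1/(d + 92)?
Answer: 268822193/22695 ≈ 11845.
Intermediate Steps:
d = 21/82 (d = -42*(-1/164) = 21/82 ≈ 0.25610)
W(I, P) = -82/22695 (W(I, P) = -1/(3*(21/82 + 92)) = -1/(3*7565/82) = -⅓*82/7565 = -82/22695)
W(-57, -4) - 1*(-11845) = -82/22695 - 1*(-11845) = -82/22695 + 11845 = 268822193/22695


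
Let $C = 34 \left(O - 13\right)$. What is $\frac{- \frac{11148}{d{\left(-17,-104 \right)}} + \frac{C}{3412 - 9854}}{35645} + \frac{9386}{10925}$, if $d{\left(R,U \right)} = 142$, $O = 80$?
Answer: $\frac{803313047521}{937444429925} \approx 0.85692$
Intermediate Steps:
$C = 2278$ ($C = 34 \left(80 - 13\right) = 34 \cdot 67 = 2278$)
$\frac{- \frac{11148}{d{\left(-17,-104 \right)}} + \frac{C}{3412 - 9854}}{35645} + \frac{9386}{10925} = \frac{- \frac{11148}{142} + \frac{2278}{3412 - 9854}}{35645} + \frac{9386}{10925} = \left(\left(-11148\right) \frac{1}{142} + \frac{2278}{-6442}\right) \frac{1}{35645} + 9386 \cdot \frac{1}{10925} = \left(- \frac{5574}{71} + 2278 \left(- \frac{1}{6442}\right)\right) \frac{1}{35645} + \frac{494}{575} = \left(- \frac{5574}{71} - \frac{1139}{3221}\right) \frac{1}{35645} + \frac{494}{575} = \left(- \frac{18034723}{228691}\right) \frac{1}{35645} + \frac{494}{575} = - \frac{18034723}{8151690695} + \frac{494}{575} = \frac{803313047521}{937444429925}$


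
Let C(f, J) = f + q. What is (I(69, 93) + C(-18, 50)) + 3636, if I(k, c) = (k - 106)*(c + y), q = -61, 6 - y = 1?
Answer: -69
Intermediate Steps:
y = 5 (y = 6 - 1*1 = 6 - 1 = 5)
I(k, c) = (-106 + k)*(5 + c) (I(k, c) = (k - 106)*(c + 5) = (-106 + k)*(5 + c))
C(f, J) = -61 + f (C(f, J) = f - 61 = -61 + f)
(I(69, 93) + C(-18, 50)) + 3636 = ((-530 - 106*93 + 5*69 + 93*69) + (-61 - 18)) + 3636 = ((-530 - 9858 + 345 + 6417) - 79) + 3636 = (-3626 - 79) + 3636 = -3705 + 3636 = -69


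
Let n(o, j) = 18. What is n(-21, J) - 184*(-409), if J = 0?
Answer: 75274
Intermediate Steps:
n(-21, J) - 184*(-409) = 18 - 184*(-409) = 18 + 75256 = 75274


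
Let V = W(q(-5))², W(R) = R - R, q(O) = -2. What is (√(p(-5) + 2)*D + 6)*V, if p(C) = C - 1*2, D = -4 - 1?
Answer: 0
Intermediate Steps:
D = -5
p(C) = -2 + C (p(C) = C - 2 = -2 + C)
W(R) = 0
V = 0 (V = 0² = 0)
(√(p(-5) + 2)*D + 6)*V = (√((-2 - 5) + 2)*(-5) + 6)*0 = (√(-7 + 2)*(-5) + 6)*0 = (√(-5)*(-5) + 6)*0 = ((I*√5)*(-5) + 6)*0 = (-5*I*√5 + 6)*0 = (6 - 5*I*√5)*0 = 0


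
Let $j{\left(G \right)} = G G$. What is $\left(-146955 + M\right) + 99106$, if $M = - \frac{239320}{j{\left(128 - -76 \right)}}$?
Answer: $- \frac{248940413}{5202} \approx -47855.0$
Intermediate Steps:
$j{\left(G \right)} = G^{2}$
$M = - \frac{29915}{5202}$ ($M = - \frac{239320}{\left(128 - -76\right)^{2}} = - \frac{239320}{\left(128 + 76\right)^{2}} = - \frac{239320}{204^{2}} = - \frac{239320}{41616} = \left(-239320\right) \frac{1}{41616} = - \frac{29915}{5202} \approx -5.7507$)
$\left(-146955 + M\right) + 99106 = \left(-146955 - \frac{29915}{5202}\right) + 99106 = - \frac{764489825}{5202} + 99106 = - \frac{248940413}{5202}$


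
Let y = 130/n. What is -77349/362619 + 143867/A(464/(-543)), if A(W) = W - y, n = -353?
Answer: -3333230420978155/11265605346 ≈ -2.9588e+5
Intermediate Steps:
y = -130/353 (y = 130/(-353) = 130*(-1/353) = -130/353 ≈ -0.36827)
A(W) = 130/353 + W (A(W) = W - 1*(-130/353) = W + 130/353 = 130/353 + W)
-77349/362619 + 143867/A(464/(-543)) = -77349/362619 + 143867/(130/353 + 464/(-543)) = -77349*1/362619 + 143867/(130/353 + 464*(-1/543)) = -25783/120873 + 143867/(130/353 - 464/543) = -25783/120873 + 143867/(-93202/191679) = -25783/120873 + 143867*(-191679/93202) = -25783/120873 - 27576282693/93202 = -3333230420978155/11265605346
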